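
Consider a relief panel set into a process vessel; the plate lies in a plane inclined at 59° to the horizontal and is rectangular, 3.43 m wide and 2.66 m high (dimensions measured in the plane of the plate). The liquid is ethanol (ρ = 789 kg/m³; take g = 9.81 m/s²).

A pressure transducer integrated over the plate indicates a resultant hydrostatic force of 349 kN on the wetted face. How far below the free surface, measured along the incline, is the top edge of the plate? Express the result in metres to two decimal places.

y_top ≈ 4.44 m

γ = ρg = 789 × 9.81 / 1000 = 7.74009 kN/m³.
A = 3.43 × 2.66 = 9.1238 m².
From F = γ·h_c·A, the centroid depth is h_c = 349/(7.74009 × 9.1238) = 4.94201 m.
Let θ = 59° be the plate's angle to the horizontal; measure y along the incline from where the plane meets the free surface. Vertical depth h = y·sinθ with sinθ = 0.857167.
Along the incline, y_c = h_c/sinθ = 4.94201/0.857167 = 5.76552 m.
The centroid lies 2.66/2 = 1.33 m below the top edge, so the top edge sits at y_top = 5.76552 − 1.33 = 4.43552 m along the incline.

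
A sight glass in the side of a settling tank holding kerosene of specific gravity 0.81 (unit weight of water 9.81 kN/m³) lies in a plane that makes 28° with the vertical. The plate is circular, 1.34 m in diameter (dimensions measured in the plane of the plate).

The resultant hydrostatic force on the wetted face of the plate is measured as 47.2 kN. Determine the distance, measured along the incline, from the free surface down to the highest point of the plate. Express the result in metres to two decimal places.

γ = 0.81 × 9.81 = 7.9461 kN/m³.
A = π(0.67)² = 1.41026 m².
From F = γ·h_c·A, the centroid depth is h_c = 47.2/(7.9461 × 1.41026) = 4.212 m.
The plate makes 28° with the vertical, i.e. θ = 90° − 28° = 62° to the horizontal. Measuring y along the incline from the free-surface line, vertical depth h = y·sinθ with sinθ = 0.882948.
Along the incline, y_c = h_c/sinθ = 4.212/0.882948 = 4.77038 m.
The centroid is at the centre, 0.67 m below the top of the plate, so the highest point sits at y_top = 4.77038 − 0.67 = 4.10038 m along the incline.

y_top ≈ 4.10 m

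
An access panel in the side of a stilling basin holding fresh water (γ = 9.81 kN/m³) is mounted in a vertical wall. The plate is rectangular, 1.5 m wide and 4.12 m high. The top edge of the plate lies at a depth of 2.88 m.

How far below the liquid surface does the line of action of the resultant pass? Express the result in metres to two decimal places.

h_p = 5.23 m

γ = 9.81 kN/m³.
The centroid lies 4.12/2 = 2.06 m below the top edge, so the centroid depth is h_c = 2.88 + 2.06 = 4.94 m.
A = 1.5 × 4.12 = 6.18 m².
Resultant F = γ·h_c·A = 9.81 × 4.94 × 6.18 = 299.491 kN.
I_c = b·h³/12 = 1.5 × 4.12³/12 = 8.74182 m⁴.
Centre of pressure: y_p = y_c + I_c/(y_c·A) = 4.94 + 8.74182/(4.94 × 6.18) = 4.94 + 0.286343 = 5.22634 m along the plane.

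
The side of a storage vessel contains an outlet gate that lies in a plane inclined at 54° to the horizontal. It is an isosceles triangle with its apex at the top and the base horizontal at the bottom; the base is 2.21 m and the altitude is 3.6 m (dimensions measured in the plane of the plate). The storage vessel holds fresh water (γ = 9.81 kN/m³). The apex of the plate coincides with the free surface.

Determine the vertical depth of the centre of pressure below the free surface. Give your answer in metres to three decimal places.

γ = 9.81 kN/m³.
Let θ = 54° be the plate's angle to the horizontal; measure y along the incline from where the plane meets the free surface. Vertical depth h = y·sinθ with sinθ = 0.809017.
With the apex up, the centroid sits 2h/3 = 2 × 3.6/3 = 2.4 m below the apex, so y_c = 2.4 m and h_c = 2.4 × 0.809017 = 1.94164 m.
A = ½ × 2.21 × 3.6 = 3.978 m².
Resultant F = γ·h_c·A = 9.81 × 1.94164 × 3.978 = 75.7709 kN.
I_c = b·h³/36 = 2.21 × 3.6³/36 = 2.86416 m⁴.
Centre of pressure: y_p = y_c + I_c/(y_c·A) = 2.4 + 2.86416/(2.4 × 3.978) = 2.4 + 0.3 = 2.7 m along the plane.
Vertically, h_p = y_p·sinθ = 2.7 × 0.809017 = 2.18435 m.

h_p = 2.184 m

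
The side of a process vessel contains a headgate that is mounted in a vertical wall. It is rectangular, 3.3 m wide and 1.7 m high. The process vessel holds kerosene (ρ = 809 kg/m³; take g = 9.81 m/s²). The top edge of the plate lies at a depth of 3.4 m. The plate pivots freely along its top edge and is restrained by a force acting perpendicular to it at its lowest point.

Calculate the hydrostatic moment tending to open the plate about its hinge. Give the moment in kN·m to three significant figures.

γ = ρg = 809 × 9.81 / 1000 = 7.93629 kN/m³.
The centroid lies 1.7/2 = 0.85 m below the top edge, so the centroid depth is h_c = 3.4 + 0.85 = 4.25 m.
A = 3.3 × 1.7 = 5.61 m².
Resultant F = γ·h_c·A = 7.93629 × 4.25 × 5.61 = 189.221 kN.
I_c = b·h³/12 = 3.3 × 1.7³/12 = 1.35107 m⁴.
Centre of pressure: y_p = y_c + I_c/(y_c·A) = 4.25 + 1.35107/(4.25 × 5.61) = 4.25 + 0.0566665 = 4.30667 m along the plane.
The resultant acts 0.85 + 0.0566665 = 0.906666 m (along the plate) below the hinge at the top edge, so the moment about the hinge is M = F × 0.906666 = 189.221 × 0.906666 = 171.56 kN·m.

M ≈ 172 kN·m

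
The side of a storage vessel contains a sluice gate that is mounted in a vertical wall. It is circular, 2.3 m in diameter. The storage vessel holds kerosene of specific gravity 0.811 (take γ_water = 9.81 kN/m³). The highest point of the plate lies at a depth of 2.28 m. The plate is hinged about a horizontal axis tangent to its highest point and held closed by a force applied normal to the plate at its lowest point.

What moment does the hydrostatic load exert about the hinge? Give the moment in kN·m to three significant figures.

γ = 0.811 × 9.81 = 7.95591 kN/m³.
The centroid is at the centre, 1.15 m below the top of the plate, so the centroid depth is h_c = 2.28 + 1.15 = 3.43 m.
A = π(1.15)² = 4.15476 m².
Resultant F = γ·h_c·A = 7.95591 × 3.43 × 4.15476 = 113.378 kN.
I_c = πr⁴/4 = π × 1.15⁴/4 = 1.37367 m⁴.
Centre of pressure: y_p = y_c + I_c/(y_c·A) = 3.43 + 1.37367/(3.43 × 4.15476) = 3.43 + 0.0963923 = 3.52639 m along the plane.
The resultant acts 1.15 + 0.0963923 = 1.24639 m (along the plate) below the hinge at the top edge, so the moment about the hinge is M = F × 1.24639 = 113.378 × 1.24639 = 141.313 kN·m.

M ≈ 141 kN·m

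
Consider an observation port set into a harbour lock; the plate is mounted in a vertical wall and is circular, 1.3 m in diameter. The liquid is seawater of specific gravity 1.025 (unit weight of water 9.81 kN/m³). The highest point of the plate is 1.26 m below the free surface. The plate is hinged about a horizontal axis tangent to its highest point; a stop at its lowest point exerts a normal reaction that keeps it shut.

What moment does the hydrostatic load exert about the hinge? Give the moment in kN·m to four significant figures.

M ≈ 17.98 kN·m

γ = 1.025 × 9.81 = 10.05525 kN/m³.
The centroid is at the centre, 0.65 m below the top of the plate, so the centroid depth is h_c = 1.26 + 0.65 = 1.91 m.
A = π(0.65)² = 1.32732 m².
Resultant F = γ·h_c·A = 10.05525 × 1.91 × 1.32732 = 25.4919 kN.
I_c = πr⁴/4 = π × 0.65⁴/4 = 0.140198 m⁴.
Centre of pressure: y_p = y_c + I_c/(y_c·A) = 1.91 + 0.140198/(1.91 × 1.32732) = 1.91 + 0.055301 = 1.9653 m along the plane.
The resultant acts 0.65 + 0.055301 = 0.705301 m (along the plate) below the hinge at the top edge, so the moment about the hinge is M = F × 0.705301 = 25.4919 × 0.705301 = 17.9795 kN·m.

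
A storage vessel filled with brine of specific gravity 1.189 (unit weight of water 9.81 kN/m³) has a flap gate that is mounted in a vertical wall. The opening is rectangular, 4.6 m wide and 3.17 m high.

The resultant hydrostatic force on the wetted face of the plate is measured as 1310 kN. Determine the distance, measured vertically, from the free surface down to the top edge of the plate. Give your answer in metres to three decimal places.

γ = 1.189 × 9.81 = 11.66409 kN/m³.
A = 4.6 × 3.17 = 14.582 m².
From F = γ·h_c·A, the centroid depth is h_c = 1310/(11.66409 × 14.582) = 7.702 m.
The centroid lies 3.17/2 = 1.585 m below the top edge, so the top edge sits at h_top = 7.702 − 1.585 = 6.117 m below the surface.

d_top ≈ 6.117 m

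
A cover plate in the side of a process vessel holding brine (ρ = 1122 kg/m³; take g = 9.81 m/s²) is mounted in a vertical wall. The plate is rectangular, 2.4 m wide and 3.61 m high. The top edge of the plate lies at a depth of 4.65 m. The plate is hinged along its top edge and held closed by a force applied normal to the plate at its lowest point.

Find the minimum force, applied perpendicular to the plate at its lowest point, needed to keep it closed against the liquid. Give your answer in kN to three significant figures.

γ = ρg = 1122 × 9.81 / 1000 = 11.00682 kN/m³.
The centroid lies 3.61/2 = 1.805 m below the top edge, so the centroid depth is h_c = 4.65 + 1.805 = 6.455 m.
A = 2.4 × 3.61 = 8.664 m².
Resultant F = γ·h_c·A = 11.00682 × 6.455 × 8.664 = 615.569 kN.
I_c = b·h³/12 = 2.4 × 3.61³/12 = 9.40918 m⁴.
Centre of pressure: y_p = y_c + I_c/(y_c·A) = 6.455 + 9.40918/(6.455 × 8.664) = 6.455 + 0.168243 = 6.62324 m along the plane.
The resultant acts 1.805 + 0.168243 = 1.97324 m (along the plate) below the hinge at the top edge, so the moment about the hinge is M = F × 1.97324 = 615.569 × 1.97324 = 1214.67 kN·m.
A normal force at the bottom, 3.61 m from the hinge, must supply this moment: P = 1214.67/3.61 = 336.474 kN.

P ≈ 336 kN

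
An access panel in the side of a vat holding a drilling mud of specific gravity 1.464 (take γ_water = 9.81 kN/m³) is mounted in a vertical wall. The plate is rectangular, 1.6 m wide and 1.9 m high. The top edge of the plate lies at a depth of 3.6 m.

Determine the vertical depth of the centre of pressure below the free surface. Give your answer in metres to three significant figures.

h_p = 4.62 m

γ = 1.464 × 9.81 = 14.36184 kN/m³.
The centroid lies 1.9/2 = 0.95 m below the top edge, so the centroid depth is h_c = 3.6 + 0.95 = 4.55 m.
A = 1.6 × 1.9 = 3.04 m².
Resultant F = γ·h_c·A = 14.36184 × 4.55 × 3.04 = 198.653 kN.
I_c = b·h³/12 = 1.6 × 1.9³/12 = 0.914533 m⁴.
Centre of pressure: y_p = y_c + I_c/(y_c·A) = 4.55 + 0.914533/(4.55 × 3.04) = 4.55 + 0.0661172 = 4.61612 m along the plane.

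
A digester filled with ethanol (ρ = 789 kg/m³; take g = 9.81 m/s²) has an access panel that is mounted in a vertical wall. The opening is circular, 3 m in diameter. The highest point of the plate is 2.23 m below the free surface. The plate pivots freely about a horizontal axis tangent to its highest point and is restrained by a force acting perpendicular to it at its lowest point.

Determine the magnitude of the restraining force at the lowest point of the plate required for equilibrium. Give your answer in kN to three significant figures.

γ = ρg = 789 × 9.81 / 1000 = 7.74009 kN/m³.
The centroid is at the centre, 1.5 m below the top of the plate, so the centroid depth is h_c = 2.23 + 1.5 = 3.73 m.
A = π(1.5)² = 7.06858 m².
Resultant F = γ·h_c·A = 7.74009 × 3.73 × 7.06858 = 204.074 kN.
I_c = πr⁴/4 = π × 1.5⁴/4 = 3.97608 m⁴.
Centre of pressure: y_p = y_c + I_c/(y_c·A) = 3.73 + 3.97608/(3.73 × 7.06858) = 3.73 + 0.150804 = 3.8808 m along the plane.
The resultant acts 1.5 + 0.150804 = 1.6508 m (along the plate) below the hinge at the top edge, so the moment about the hinge is M = F × 1.6508 = 204.074 × 1.6508 = 336.885 kN·m.
A normal force at the bottom, 3 m from the hinge, must supply this moment: P = 336.885/3 = 112.295 kN.

P ≈ 112 kN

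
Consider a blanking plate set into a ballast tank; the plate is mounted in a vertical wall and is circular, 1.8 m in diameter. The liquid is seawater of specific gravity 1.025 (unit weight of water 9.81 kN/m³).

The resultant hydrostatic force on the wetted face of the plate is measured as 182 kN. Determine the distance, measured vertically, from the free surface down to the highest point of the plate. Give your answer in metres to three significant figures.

d_top ≈ 6.21 m

γ = 1.025 × 9.81 = 10.05525 kN/m³.
A = π(0.9)² = 2.54469 m².
From F = γ·h_c·A, the centroid depth is h_c = 182/(10.05525 × 2.54469) = 7.11285 m.
The centroid is at the centre, 0.9 m below the top of the plate, so the highest point sits at h_top = 7.11285 − 0.9 = 6.21285 m below the surface.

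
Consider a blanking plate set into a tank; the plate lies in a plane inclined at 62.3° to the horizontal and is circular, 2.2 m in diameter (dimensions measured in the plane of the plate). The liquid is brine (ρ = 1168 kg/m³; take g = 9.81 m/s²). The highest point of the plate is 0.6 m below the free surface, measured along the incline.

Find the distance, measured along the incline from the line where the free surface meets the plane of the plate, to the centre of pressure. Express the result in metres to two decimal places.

γ = ρg = 1168 × 9.81 / 1000 = 11.45808 kN/m³.
Let θ = 62.3° be the plate's angle to the horizontal; measure y along the incline from where the plane meets the free surface. Vertical depth h = y·sinθ with sinθ = 0.885394.
The centroid is at the centre, 1.1 m below the top of the plate, so y_c = 0.6 + 1.1 = 1.7 m and h_c = 1.7 × 0.885394 = 1.50517 m.
A = π(1.1)² = 3.80133 m².
Resultant F = γ·h_c·A = 11.45808 × 1.50517 × 3.80133 = 65.5591 kN.
I_c = πr⁴/4 = π × 1.1⁴/4 = 1.1499 m⁴.
Centre of pressure: y_p = y_c + I_c/(y_c·A) = 1.7 + 1.1499/(1.7 × 3.80133) = 1.7 + 0.177941 = 1.87794 m along the plane.

y_p = 1.88 m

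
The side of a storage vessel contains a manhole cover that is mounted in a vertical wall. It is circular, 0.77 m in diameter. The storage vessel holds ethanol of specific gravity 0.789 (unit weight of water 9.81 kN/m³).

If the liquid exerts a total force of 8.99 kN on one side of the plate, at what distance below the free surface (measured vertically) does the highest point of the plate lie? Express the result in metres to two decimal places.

d_top ≈ 2.11 m

γ = 0.789 × 9.81 = 7.74009 kN/m³.
A = π(0.385)² = 0.465663 m².
From F = γ·h_c·A, the centroid depth is h_c = 8.99/(7.74009 × 0.465663) = 2.49426 m.
The centroid is at the centre, 0.385 m below the top of the plate, so the highest point sits at h_top = 2.49426 − 0.385 = 2.10926 m below the surface.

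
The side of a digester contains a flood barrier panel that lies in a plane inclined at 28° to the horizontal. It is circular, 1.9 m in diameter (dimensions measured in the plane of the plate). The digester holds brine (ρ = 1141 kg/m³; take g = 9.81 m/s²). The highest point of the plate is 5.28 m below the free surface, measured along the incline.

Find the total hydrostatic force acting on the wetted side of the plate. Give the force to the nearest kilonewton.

γ = ρg = 1141 × 9.81 / 1000 = 11.19321 kN/m³.
Let θ = 28° be the plate's angle to the horizontal; measure y along the incline from where the plane meets the free surface. Vertical depth h = y·sinθ with sinθ = 0.469472.
The centroid is at the centre, 0.95 m below the top of the plate, so y_c = 5.28 + 0.95 = 6.23 m and h_c = 6.23 × 0.469472 = 2.92481 m.
A = π(0.95)² = 2.83529 m².
Resultant F = γ·h_c·A = 11.19321 × 2.92481 × 2.83529 = 92.8218 kN.

F ≈ 93 kN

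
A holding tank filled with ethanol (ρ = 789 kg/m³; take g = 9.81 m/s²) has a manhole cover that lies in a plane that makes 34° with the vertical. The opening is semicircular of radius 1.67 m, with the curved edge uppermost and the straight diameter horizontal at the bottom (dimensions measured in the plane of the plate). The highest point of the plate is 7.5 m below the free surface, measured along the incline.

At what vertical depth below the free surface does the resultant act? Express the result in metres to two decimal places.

h_p = 7.03 m

γ = ρg = 789 × 9.81 / 1000 = 7.74009 kN/m³.
The plate makes 34° with the vertical, i.e. θ = 90° − 34° = 56° to the horizontal. Measuring y along the incline from the free-surface line, vertical depth h = y·sinθ with sinθ = 0.829038.
The centroid lies 4r/(3π) = 0.70877 m above the diameter, so r − 4r/(3π) = 1.67 − 0.70877 = 0.96123 m below the topmost point, so y_c = 7.5 + 0.96123 = 8.46123 m and h_c = 8.46123 × 0.829038 = 7.01468 m.
A = πr²/2 = π × 1.67²/2 = 4.38079 m².
Resultant F = γ·h_c·A = 7.74009 × 7.01468 × 4.38079 = 237.852 kN.
I_c = (π/8 − 8/(9π))·r⁴ = 0.109757 × 1.67⁴ = 0.853686 m⁴.
Centre of pressure: y_p = y_c + I_c/(y_c·A) = 8.46123 + 0.853686/(8.46123 × 4.38079) = 8.46123 + 0.023031 = 8.48426 m along the plane.
Vertically, h_p = y_p·sinθ = 8.48426 × 0.829038 = 7.03377 m.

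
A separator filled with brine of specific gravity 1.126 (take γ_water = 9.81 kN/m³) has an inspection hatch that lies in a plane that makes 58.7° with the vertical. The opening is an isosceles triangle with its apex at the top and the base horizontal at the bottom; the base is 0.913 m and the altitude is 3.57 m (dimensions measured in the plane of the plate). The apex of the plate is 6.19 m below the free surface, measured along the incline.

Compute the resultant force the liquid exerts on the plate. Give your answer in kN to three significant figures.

F ≈ 80.1 kN

γ = 1.126 × 9.81 = 11.04606 kN/m³.
The plate makes 58.7° with the vertical, i.e. θ = 90° − 58.7° = 31.3° to the horizontal. Measuring y along the incline from the free-surface line, vertical depth h = y·sinθ with sinθ = 0.519519.
With the apex up, the centroid sits 2h/3 = 2 × 3.57/3 = 2.38 m below the apex, so y_c = 6.19 + 2.38 = 8.57 m and h_c = 8.57 × 0.519519 = 4.45228 m.
A = ½ × 0.913 × 3.57 = 1.6297 m².
Resultant F = γ·h_c·A = 11.04606 × 4.45228 × 1.6297 = 80.1489 kN.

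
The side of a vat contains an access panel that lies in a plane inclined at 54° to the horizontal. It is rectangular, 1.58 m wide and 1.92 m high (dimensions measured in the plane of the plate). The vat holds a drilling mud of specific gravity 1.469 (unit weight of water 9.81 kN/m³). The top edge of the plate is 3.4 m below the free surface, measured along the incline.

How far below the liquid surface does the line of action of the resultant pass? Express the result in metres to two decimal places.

γ = 1.469 × 9.81 = 14.41089 kN/m³.
Let θ = 54° be the plate's angle to the horizontal; measure y along the incline from where the plane meets the free surface. Vertical depth h = y·sinθ with sinθ = 0.809017.
The centroid lies 1.92/2 = 0.96 m below the top edge, so y_c = 3.4 + 0.96 = 4.36 m and h_c = 4.36 × 0.809017 = 3.52731 m.
A = 1.58 × 1.92 = 3.0336 m².
Resultant F = γ·h_c·A = 14.41089 × 3.52731 × 3.0336 = 154.203 kN.
I_c = b·h³/12 = 1.58 × 1.92³/12 = 0.931922 m⁴.
Centre of pressure: y_p = y_c + I_c/(y_c·A) = 4.36 + 0.931922/(4.36 × 3.0336) = 4.36 + 0.0704587 = 4.43046 m along the plane.
Vertically, h_p = y_p·sinθ = 4.43046 × 0.809017 = 3.58432 m.

h_p = 3.58 m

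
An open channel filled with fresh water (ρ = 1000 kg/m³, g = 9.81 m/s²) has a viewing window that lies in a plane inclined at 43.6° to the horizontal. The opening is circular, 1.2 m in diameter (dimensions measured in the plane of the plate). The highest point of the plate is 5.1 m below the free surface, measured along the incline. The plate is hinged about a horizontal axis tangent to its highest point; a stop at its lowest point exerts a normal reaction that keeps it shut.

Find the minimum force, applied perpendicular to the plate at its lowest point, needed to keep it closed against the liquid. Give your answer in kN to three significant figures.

P ≈ 22.4 kN

γ = ρg = 1000 × 9.81 = 9810 N/m³ = 9.81 kN/m³.
Let θ = 43.6° be the plate's angle to the horizontal; measure y along the incline from where the plane meets the free surface. Vertical depth h = y·sinθ with sinθ = 0.689620.
The centroid is at the centre, 0.6 m below the top of the plate, so y_c = 5.1 + 0.6 = 5.7 m and h_c = 5.7 × 0.689620 = 3.93083 m.
A = π(0.6)² = 1.13097 m².
Resultant F = γ·h_c·A = 9.81 × 3.93083 × 1.13097 = 43.6118 kN.
I_c = πr⁴/4 = π × 0.6⁴/4 = 0.101788 m⁴.
Centre of pressure: y_p = y_c + I_c/(y_c·A) = 5.7 + 0.101788/(5.7 × 1.13097) = 5.7 + 0.0157896 = 5.71579 m along the plane.
The resultant acts 0.6 + 0.0157896 = 0.61579 m (along the plate) below the hinge at the top edge, so the moment about the hinge is M = F × 0.61579 = 43.6118 × 0.61579 = 26.8557 kN·m.
A normal force at the bottom, 1.2 m from the hinge, must supply this moment: P = 26.8557/1.2 = 22.3798 kN.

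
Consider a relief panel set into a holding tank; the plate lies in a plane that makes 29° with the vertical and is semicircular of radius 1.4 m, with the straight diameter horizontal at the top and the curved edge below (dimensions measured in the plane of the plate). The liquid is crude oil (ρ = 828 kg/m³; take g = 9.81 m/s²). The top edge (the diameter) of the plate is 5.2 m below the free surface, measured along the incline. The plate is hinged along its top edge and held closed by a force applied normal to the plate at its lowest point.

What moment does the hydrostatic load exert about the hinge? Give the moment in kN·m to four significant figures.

γ = ρg = 828 × 9.81 / 1000 = 8.12268 kN/m³.
The plate makes 29° with the vertical, i.e. θ = 90° − 29° = 61° to the horizontal. Measuring y along the incline from the free-surface line, vertical depth h = y·sinθ with sinθ = 0.874620.
The centroid of a semicircle lies 4r/(3π) = 0.594178 m from the diameter, here below the top edge, so y_c = 5.2 + 0.594178 = 5.79418 m and h_c = 5.79418 × 0.874620 = 5.06771 m.
A = πr²/2 = π × 1.4²/2 = 3.07876 m².
Resultant F = γ·h_c·A = 8.12268 × 5.06771 × 3.07876 = 126.732 kN.
I_c = (π/8 − 8/(9π))·r⁴ = 0.109757 × 1.4⁴ = 0.421642 m⁴.
Centre of pressure: y_p = y_c + I_c/(y_c·A) = 5.79418 + 0.421642/(5.79418 × 3.07876) = 5.79418 + 0.0236361 = 5.81782 m along the plane.
The resultant acts 0.594178 + 0.0236361 = 0.617814 m (along the plate) below the hinge at the top edge, so the moment about the hinge is M = F × 0.617814 = 126.732 × 0.617814 = 78.2968 kN·m.

M ≈ 78.30 kN·m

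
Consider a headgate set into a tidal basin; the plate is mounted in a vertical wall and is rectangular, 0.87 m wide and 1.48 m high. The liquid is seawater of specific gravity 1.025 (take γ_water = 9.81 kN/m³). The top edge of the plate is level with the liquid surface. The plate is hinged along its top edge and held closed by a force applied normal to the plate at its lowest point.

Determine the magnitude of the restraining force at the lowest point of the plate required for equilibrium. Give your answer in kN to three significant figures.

γ = 1.025 × 9.81 = 10.05525 kN/m³.
The centroid lies 1.48/2 = 0.74 m below the top edge, so the centroid depth is h_c = 0.74 m.
A = 0.87 × 1.48 = 1.2876 m².
Resultant F = γ·h_c·A = 10.05525 × 0.74 × 1.2876 = 9.58088 kN.
I_c = b·h³/12 = 0.87 × 1.48³/12 = 0.23503 m⁴.
Centre of pressure: y_p = y_c + I_c/(y_c·A) = 0.74 + 0.23503/(0.74 × 1.2876) = 0.74 + 0.246667 = 0.986667 m along the plane.
The resultant acts 0.74 + 0.246667 = 0.986667 m (along the plate) below the hinge at the top edge, so the moment about the hinge is M = F × 0.986667 = 9.58088 × 0.986667 = 9.45314 kN·m.
A normal force at the bottom, 1.48 m from the hinge, must supply this moment: P = 9.45314/1.48 = 6.38726 kN.

P ≈ 6.39 kN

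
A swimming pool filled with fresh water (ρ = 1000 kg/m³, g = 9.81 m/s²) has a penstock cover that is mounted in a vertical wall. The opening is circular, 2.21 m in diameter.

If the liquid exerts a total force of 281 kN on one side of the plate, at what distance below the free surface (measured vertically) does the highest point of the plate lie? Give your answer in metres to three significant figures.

d_top ≈ 6.36 m

γ = ρg = 1000 × 9.81 = 9810 N/m³ = 9.81 kN/m³.
A = π(1.105)² = 3.83596 m².
From F = γ·h_c·A, the centroid depth is h_c = 281/(9.81 × 3.83596) = 7.46729 m.
The centroid is at the centre, 1.105 m below the top of the plate, so the highest point sits at h_top = 7.46729 − 1.105 = 6.36229 m below the surface.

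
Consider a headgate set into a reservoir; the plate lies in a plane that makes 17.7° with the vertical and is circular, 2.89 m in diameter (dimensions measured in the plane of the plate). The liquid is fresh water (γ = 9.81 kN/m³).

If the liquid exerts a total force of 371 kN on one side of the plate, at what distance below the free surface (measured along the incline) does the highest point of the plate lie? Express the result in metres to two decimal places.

y_top ≈ 4.61 m

γ = 9.81 kN/m³.
A = π(1.445)² = 6.55972 m².
From F = γ·h_c·A, the centroid depth is h_c = 371/(9.81 × 6.55972) = 5.76527 m.
The plate makes 17.7° with the vertical, i.e. θ = 90° − 17.7° = 72.3° to the horizontal. Measuring y along the incline from the free-surface line, vertical depth h = y·sinθ with sinθ = 0.952661.
Along the incline, y_c = h_c/sinθ = 5.76527/0.952661 = 6.05175 m.
The centroid is at the centre, 1.445 m below the top of the plate, so the highest point sits at y_top = 6.05175 − 1.445 = 4.60675 m along the incline.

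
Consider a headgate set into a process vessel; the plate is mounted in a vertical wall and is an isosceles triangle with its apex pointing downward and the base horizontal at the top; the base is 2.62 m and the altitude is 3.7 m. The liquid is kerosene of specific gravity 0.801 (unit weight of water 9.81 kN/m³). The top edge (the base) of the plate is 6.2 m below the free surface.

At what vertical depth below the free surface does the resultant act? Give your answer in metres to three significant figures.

h_p = 7.54 m

γ = 0.801 × 9.81 = 7.85781 kN/m³.
With the apex down, the centroid sits h/3 = 3.7/3 = 1.23333 m below the base (the top edge), so the centroid depth is h_c = 6.2 + 1.23333 = 7.43333 m.
A = ½ × 2.62 × 3.7 = 4.847 m².
Resultant F = γ·h_c·A = 7.85781 × 7.43333 × 4.847 = 283.112 kN.
I_c = b·h³/36 = 2.62 × 3.7³/36 = 3.68641 m⁴.
Centre of pressure: y_p = y_c + I_c/(y_c·A) = 7.43333 + 3.68641/(7.43333 × 4.847) = 7.43333 + 0.102317 = 7.53565 m along the plane.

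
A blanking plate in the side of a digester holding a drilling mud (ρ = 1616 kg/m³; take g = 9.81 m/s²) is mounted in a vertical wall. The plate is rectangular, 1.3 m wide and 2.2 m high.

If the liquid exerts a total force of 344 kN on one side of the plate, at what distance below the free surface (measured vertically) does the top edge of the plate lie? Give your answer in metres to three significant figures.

γ = ρg = 1616 × 9.81 / 1000 = 15.85296 kN/m³.
A = 1.3 × 2.2 = 2.86 m².
From F = γ·h_c·A, the centroid depth is h_c = 344/(15.85296 × 2.86) = 7.58721 m.
The centroid lies 2.2/2 = 1.1 m below the top edge, so the top edge sits at h_top = 7.58721 − 1.1 = 6.48721 m below the surface.

d_top ≈ 6.49 m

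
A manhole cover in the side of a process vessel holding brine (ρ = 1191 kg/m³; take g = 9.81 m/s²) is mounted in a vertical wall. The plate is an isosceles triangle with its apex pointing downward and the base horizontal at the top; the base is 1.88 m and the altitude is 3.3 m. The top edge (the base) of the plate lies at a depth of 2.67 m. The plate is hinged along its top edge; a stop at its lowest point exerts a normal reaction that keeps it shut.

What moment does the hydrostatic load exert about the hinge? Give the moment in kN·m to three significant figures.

γ = ρg = 1191 × 9.81 / 1000 = 11.68371 kN/m³.
With the apex down, the centroid sits h/3 = 3.3/3 = 1.1 m below the base (the top edge), so the centroid depth is h_c = 2.67 + 1.1 = 3.77 m.
A = ½ × 1.88 × 3.3 = 3.102 m².
Resultant F = γ·h_c·A = 11.68371 × 3.77 × 3.102 = 136.636 kN.
I_c = b·h³/36 = 1.88 × 3.3³/36 = 1.87671 m⁴.
Centre of pressure: y_p = y_c + I_c/(y_c·A) = 3.77 + 1.87671/(3.77 × 3.102) = 3.77 + 0.160477 = 3.93048 m along the plane.
The resultant acts 1.1 + 0.160477 = 1.26048 m (along the plate) below the hinge at the top edge, so the moment about the hinge is M = F × 1.26048 = 136.636 × 1.26048 = 172.227 kN·m.

M ≈ 172 kN·m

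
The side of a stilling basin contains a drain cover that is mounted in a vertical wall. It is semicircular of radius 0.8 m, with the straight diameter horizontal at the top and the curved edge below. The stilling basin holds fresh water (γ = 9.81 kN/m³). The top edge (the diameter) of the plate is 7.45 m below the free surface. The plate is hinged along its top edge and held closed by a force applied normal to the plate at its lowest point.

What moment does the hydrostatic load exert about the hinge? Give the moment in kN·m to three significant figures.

γ = 9.81 kN/m³.
The centroid of a semicircle lies 4r/(3π) = 0.339531 m from the diameter, here below the top edge, so the centroid depth is h_c = 7.45 + 0.339531 = 7.78953 m.
A = πr²/2 = π × 0.8²/2 = 1.00531 m².
Resultant F = γ·h_c·A = 9.81 × 7.78953 × 1.00531 = 76.8211 kN.
I_c = (π/8 − 8/(9π))·r⁴ = 0.109757 × 0.8⁴ = 0.0449565 m⁴.
Centre of pressure: y_p = y_c + I_c/(y_c·A) = 7.78953 + 0.0449565/(7.78953 × 1.00531) = 7.78953 + 0.00574092 = 7.79527 m along the plane.
The resultant acts 0.339531 + 0.00574092 = 0.345272 m (along the plate) below the hinge at the top edge, so the moment about the hinge is M = F × 0.345272 = 76.8211 × 0.345272 = 26.5242 kN·m.

M ≈ 26.5 kN·m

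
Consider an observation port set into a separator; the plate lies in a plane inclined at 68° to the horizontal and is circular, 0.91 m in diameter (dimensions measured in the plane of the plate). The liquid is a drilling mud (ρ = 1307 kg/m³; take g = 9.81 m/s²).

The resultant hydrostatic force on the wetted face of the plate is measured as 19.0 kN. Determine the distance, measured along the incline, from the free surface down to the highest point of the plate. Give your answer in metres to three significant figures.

y_top ≈ 2.00 m

γ = ρg = 1307 × 9.81 / 1000 = 12.82167 kN/m³.
A = π(0.455)² = 0.650388 m².
From F = γ·h_c·A, the centroid depth is h_c = 19.0/(12.82167 × 0.650388) = 2.27843 m.
Let θ = 68° be the plate's angle to the horizontal; measure y along the incline from where the plane meets the free surface. Vertical depth h = y·sinθ with sinθ = 0.927184.
Along the incline, y_c = h_c/sinθ = 2.27843/0.927184 = 2.45737 m.
The centroid is at the centre, 0.455 m below the top of the plate, so the highest point sits at y_top = 2.45737 − 0.455 = 2.00237 m along the incline.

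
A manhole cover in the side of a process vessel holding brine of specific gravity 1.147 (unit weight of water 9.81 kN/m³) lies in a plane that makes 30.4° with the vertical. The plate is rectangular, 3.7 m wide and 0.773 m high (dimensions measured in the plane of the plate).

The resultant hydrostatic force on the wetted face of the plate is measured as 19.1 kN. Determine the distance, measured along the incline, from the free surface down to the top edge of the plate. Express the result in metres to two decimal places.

y_top ≈ 0.30 m

γ = 1.147 × 9.81 = 11.25207 kN/m³.
A = 3.7 × 0.773 = 2.8601 m².
From F = γ·h_c·A, the centroid depth is h_c = 19.1/(11.25207 × 2.8601) = 0.593499 m.
The plate makes 30.4° with the vertical, i.e. θ = 90° − 30.4° = 59.6° to the horizontal. Measuring y along the incline from the free-surface line, vertical depth h = y·sinθ with sinθ = 0.862514.
Along the incline, y_c = h_c/sinθ = 0.593499/0.862514 = 0.688104 m.
The centroid lies 0.773/2 = 0.3865 m below the top edge, so the top edge sits at y_top = 0.688104 − 0.3865 = 0.301604 m along the incline.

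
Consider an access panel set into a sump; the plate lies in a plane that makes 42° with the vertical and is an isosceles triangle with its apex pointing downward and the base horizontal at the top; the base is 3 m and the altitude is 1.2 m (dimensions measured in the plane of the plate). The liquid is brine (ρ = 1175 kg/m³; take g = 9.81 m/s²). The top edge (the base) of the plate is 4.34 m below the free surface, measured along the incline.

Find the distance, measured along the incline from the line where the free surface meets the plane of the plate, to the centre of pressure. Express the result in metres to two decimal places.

y_p = 4.76 m

γ = ρg = 1175 × 9.81 / 1000 = 11.52675 kN/m³.
The plate makes 42° with the vertical, i.e. θ = 90° − 42° = 48° to the horizontal. Measuring y along the incline from the free-surface line, vertical depth h = y·sinθ with sinθ = 0.743145.
With the apex down, the centroid sits h/3 = 1.2/3 = 0.4 m below the base (the top edge), so y_c = 4.34 + 0.4 = 4.74 m and h_c = 4.74 × 0.743145 = 3.52251 m.
A = ½ × 3 × 1.2 = 1.8 m².
Resultant F = γ·h_c·A = 11.52675 × 3.52251 × 1.8 = 73.0856 kN.
I_c = b·h³/36 = 3 × 1.2³/36 = 0.144 m⁴.
Centre of pressure: y_p = y_c + I_c/(y_c·A) = 4.74 + 0.144/(4.74 × 1.8) = 4.74 + 0.0168776 = 4.75688 m along the plane.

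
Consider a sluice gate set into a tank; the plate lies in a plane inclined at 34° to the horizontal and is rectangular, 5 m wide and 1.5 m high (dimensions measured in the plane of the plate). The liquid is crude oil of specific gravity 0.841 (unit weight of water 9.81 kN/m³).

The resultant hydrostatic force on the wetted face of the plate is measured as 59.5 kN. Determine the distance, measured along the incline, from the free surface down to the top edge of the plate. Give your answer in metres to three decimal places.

y_top ≈ 0.970 m

γ = 0.841 × 9.81 = 8.25021 kN/m³.
A = 5 × 1.5 = 7.5 m².
From F = γ·h_c·A, the centroid depth is h_c = 59.5/(8.25021 × 7.5) = 0.961592 m.
Let θ = 34° be the plate's angle to the horizontal; measure y along the incline from where the plane meets the free surface. Vertical depth h = y·sinθ with sinθ = 0.559193.
Along the incline, y_c = h_c/sinθ = 0.961592/0.559193 = 1.71961 m.
The centroid lies 1.5/2 = 0.75 m below the top edge, so the top edge sits at y_top = 1.71961 − 0.75 = 0.96961 m along the incline.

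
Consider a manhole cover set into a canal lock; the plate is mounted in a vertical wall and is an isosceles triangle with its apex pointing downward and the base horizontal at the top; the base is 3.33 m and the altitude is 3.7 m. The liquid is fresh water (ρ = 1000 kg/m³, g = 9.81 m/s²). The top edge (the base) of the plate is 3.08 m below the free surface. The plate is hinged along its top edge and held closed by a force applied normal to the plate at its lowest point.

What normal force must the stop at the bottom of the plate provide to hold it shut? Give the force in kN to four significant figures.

γ = ρg = 1000 × 9.81 = 9810 N/m³ = 9.81 kN/m³.
With the apex down, the centroid sits h/3 = 3.7/3 = 1.23333 m below the base (the top edge), so the centroid depth is h_c = 3.08 + 1.23333 = 4.31333 m.
A = ½ × 3.33 × 3.7 = 6.1605 m².
Resultant F = γ·h_c·A = 9.81 × 4.31333 × 6.1605 = 260.674 kN.
I_c = b·h³/36 = 3.33 × 3.7³/36 = 4.6854 m⁴.
Centre of pressure: y_p = y_c + I_c/(y_c·A) = 4.31333 + 4.6854/(4.31333 × 6.1605) = 4.31333 + 0.176327 = 4.48966 m along the plane.
The resultant acts 1.23333 + 0.176327 = 1.40966 m (along the plate) below the hinge at the top edge, so the moment about the hinge is M = F × 1.40966 = 260.674 × 1.40966 = 367.462 kN·m.
A normal force at the bottom, 3.7 m from the hinge, must supply this moment: P = 367.462/3.7 = 99.3141 kN.

P ≈ 99.31 kN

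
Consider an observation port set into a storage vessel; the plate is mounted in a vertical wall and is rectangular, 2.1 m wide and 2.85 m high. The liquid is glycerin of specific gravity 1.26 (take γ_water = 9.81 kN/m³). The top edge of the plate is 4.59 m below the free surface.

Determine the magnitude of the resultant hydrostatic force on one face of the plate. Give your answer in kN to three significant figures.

F ≈ 445 kN

γ = 1.26 × 9.81 = 12.3606 kN/m³.
The centroid lies 2.85/2 = 1.425 m below the top edge, so the centroid depth is h_c = 4.59 + 1.425 = 6.015 m.
A = 2.1 × 2.85 = 5.985 m².
Resultant F = γ·h_c·A = 12.3606 × 6.015 × 5.985 = 444.979 kN.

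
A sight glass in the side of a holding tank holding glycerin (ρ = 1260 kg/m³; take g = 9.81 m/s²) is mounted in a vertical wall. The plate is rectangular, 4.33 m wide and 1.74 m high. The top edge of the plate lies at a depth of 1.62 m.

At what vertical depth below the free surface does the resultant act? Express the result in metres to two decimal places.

γ = ρg = 1260 × 9.81 / 1000 = 12.3606 kN/m³.
The centroid lies 1.74/2 = 0.87 m below the top edge, so the centroid depth is h_c = 1.62 + 0.87 = 2.49 m.
A = 4.33 × 1.74 = 7.5342 m².
Resultant F = γ·h_c·A = 12.3606 × 2.49 × 7.5342 = 231.887 kN.
I_c = b·h³/12 = 4.33 × 1.74³/12 = 1.90088 m⁴.
Centre of pressure: y_p = y_c + I_c/(y_c·A) = 2.49 + 1.90088/(2.49 × 7.5342) = 2.49 + 0.101325 = 2.59133 m along the plane.

h_p = 2.59 m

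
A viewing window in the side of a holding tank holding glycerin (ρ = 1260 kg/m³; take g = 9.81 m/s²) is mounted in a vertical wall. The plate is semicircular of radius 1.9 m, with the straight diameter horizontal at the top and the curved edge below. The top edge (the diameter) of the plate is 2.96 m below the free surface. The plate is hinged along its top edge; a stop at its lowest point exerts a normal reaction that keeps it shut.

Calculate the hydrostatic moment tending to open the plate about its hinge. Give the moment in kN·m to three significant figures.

γ = ρg = 1260 × 9.81 / 1000 = 12.3606 kN/m³.
The centroid of a semicircle lies 4r/(3π) = 0.806385 m from the diameter, here below the top edge, so the centroid depth is h_c = 2.96 + 0.806385 = 3.76639 m.
A = πr²/2 = π × 1.9²/2 = 5.67057 m².
Resultant F = γ·h_c·A = 12.3606 × 3.76639 × 5.67057 = 263.992 kN.
I_c = (π/8 − 8/(9π))·r⁴ = 0.109757 × 1.9⁴ = 1.43036 m⁴.
Centre of pressure: y_p = y_c + I_c/(y_c·A) = 3.76639 + 1.43036/(3.76639 × 5.67057) = 3.76639 + 0.066972 = 3.83336 m along the plane.
The resultant acts 0.806385 + 0.066972 = 0.873357 m (along the plate) below the hinge at the top edge, so the moment about the hinge is M = F × 0.873357 = 263.992 × 0.873357 = 230.559 kN·m.

M ≈ 231 kN·m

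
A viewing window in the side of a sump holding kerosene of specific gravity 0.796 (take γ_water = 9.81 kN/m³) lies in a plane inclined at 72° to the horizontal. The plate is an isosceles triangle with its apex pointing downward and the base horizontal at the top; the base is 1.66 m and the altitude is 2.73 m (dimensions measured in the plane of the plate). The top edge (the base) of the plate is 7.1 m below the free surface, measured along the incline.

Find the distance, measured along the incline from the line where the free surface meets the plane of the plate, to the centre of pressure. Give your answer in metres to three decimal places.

γ = 0.796 × 9.81 = 7.80876 kN/m³.
Let θ = 72° be the plate's angle to the horizontal; measure y along the incline from where the plane meets the free surface. Vertical depth h = y·sinθ with sinθ = 0.951057.
With the apex down, the centroid sits h/3 = 2.73/3 = 0.91 m below the base (the top edge), so y_c = 7.1 + 0.91 = 8.01 m and h_c = 8.01 × 0.951057 = 7.61797 m.
A = ½ × 1.66 × 2.73 = 2.2659 m².
Resultant F = γ·h_c·A = 7.80876 × 7.61797 × 2.2659 = 134.791 kN.
I_c = b·h³/36 = 1.66 × 2.73³/36 = 0.938196 m⁴.
Centre of pressure: y_p = y_c + I_c/(y_c·A) = 8.01 + 0.938196/(8.01 × 2.2659) = 8.01 + 0.0516916 = 8.06169 m along the plane.

y_p = 8.062 m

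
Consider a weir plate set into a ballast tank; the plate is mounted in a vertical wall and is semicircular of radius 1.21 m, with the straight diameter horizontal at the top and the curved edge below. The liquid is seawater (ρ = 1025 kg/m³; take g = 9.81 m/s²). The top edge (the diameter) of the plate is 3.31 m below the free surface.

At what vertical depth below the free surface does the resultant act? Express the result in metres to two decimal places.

h_p = 3.85 m

γ = ρg = 1025 × 9.81 / 1000 = 10.05525 kN/m³.
The centroid of a semicircle lies 4r/(3π) = 0.51354 m from the diameter, here below the top edge, so the centroid depth is h_c = 3.31 + 0.51354 = 3.82354 m.
A = πr²/2 = π × 1.21²/2 = 2.2998 m².
Resultant F = γ·h_c·A = 10.05525 × 3.82354 × 2.2998 = 88.4196 kN.
I_c = (π/8 − 8/(9π))·r⁴ = 0.109757 × 1.21⁴ = 0.235274 m⁴.
Centre of pressure: y_p = y_c + I_c/(y_c·A) = 3.82354 + 0.235274/(3.82354 × 2.2998) = 3.82354 + 0.0267558 = 3.8503 m along the plane.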